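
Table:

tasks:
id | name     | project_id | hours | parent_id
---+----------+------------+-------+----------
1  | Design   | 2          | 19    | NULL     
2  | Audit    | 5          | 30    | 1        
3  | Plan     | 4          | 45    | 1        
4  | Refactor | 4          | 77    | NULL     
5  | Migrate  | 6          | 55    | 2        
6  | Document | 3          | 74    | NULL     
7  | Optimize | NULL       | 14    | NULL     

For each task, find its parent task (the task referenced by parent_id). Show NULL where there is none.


This is a self-join: tasks is joined to a second copy of itself, matching each row's parent_id to another row's id. Use LEFT JOIN so rows with parent_id=NULL are kept.
  - task 1 (Design): parent_id=NULL -> NULL
  - task 2 (Audit): parent_id=1 -> Design
  - task 3 (Plan): parent_id=1 -> Design
  - task 4 (Refactor): parent_id=NULL -> NULL
  - task 5 (Migrate): parent_id=2 -> Audit
  - task 6 (Document): parent_id=NULL -> NULL
  - task 7 (Optimize): parent_id=NULL -> NULL

SQL:
SELECT a.name AS item, b.name AS parent
FROM tasks a
LEFT JOIN tasks b ON a.parent_id = b.id

Result:
item     | parent
---------+-------
Design   | NULL  
Audit    | Design
Plan     | Design
Refactor | NULL  
Migrate  | Audit 
Document | NULL  
Optimize | NULL  


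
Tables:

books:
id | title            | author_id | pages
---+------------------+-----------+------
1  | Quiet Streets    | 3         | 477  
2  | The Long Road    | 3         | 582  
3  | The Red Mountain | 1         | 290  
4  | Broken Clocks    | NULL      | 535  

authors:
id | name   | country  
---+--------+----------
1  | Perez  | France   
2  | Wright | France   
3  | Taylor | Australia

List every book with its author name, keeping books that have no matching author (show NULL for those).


LEFT JOIN keeps every row from books (the left table); where author_id has no match in authors, the author columns become NULL. Walk through each book:
  - book 1 (Quiet Streets): author_id=3 -> matches Taylor
  - book 2 (The Long Road): author_id=3 -> matches Taylor
  - book 3 (The Red Mountain): author_id=1 -> matches Perez
  - book 4 (Broken Clocks): author_id=NULL, no match -> kept with NULL
All 4 rows appear; 1 has NULL author.

SQL:
SELECT a.title, b.name AS author
FROM books a
LEFT JOIN authors b ON a.author_id = b.id

Result:
title            | author
-----------------+-------
Quiet Streets    | Taylor
The Long Road    | Taylor
The Red Mountain | Perez 
Broken Clocks    | NULL  


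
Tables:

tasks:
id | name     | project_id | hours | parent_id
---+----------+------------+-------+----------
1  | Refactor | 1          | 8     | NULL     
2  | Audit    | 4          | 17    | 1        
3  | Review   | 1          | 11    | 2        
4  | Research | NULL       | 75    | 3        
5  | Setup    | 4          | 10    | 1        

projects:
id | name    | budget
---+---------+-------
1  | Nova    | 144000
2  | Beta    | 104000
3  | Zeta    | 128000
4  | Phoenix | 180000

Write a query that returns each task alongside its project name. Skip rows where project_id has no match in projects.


INNER JOIN keeps only tasks rows whose project_id matches an id in projects. Walk through each task:
  - task 1 (Refactor): project_id=1 -> matches Nova
  - task 2 (Audit): project_id=4 -> matches Phoenix
  - task 3 (Review): project_id=1 -> matches Nova
  - task 4 (Research): project_id=NULL, no match -> dropped
  - task 5 (Setup): project_id=4 -> matches Phoenix
So 1 of 5 rows is dropped.

SQL:
SELECT a.name, b.name AS project
FROM tasks a
INNER JOIN projects b ON a.project_id = b.id

Result:
name     | project
---------+--------
Refactor | Nova   
Audit    | Phoenix
Review   | Nova   
Setup    | Phoenix


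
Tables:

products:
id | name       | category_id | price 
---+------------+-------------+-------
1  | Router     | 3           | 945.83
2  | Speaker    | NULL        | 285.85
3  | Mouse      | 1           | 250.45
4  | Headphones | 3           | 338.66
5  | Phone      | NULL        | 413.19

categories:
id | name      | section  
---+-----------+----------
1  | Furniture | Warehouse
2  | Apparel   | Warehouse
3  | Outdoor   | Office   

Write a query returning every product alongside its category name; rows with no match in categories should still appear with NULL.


LEFT JOIN keeps every row from products (the left table); where category_id has no match in categories, the category columns become NULL. Walk through each product:
  - product 1 (Router): category_id=3 -> matches Outdoor
  - product 2 (Speaker): category_id=NULL, no match -> kept with NULL
  - product 3 (Mouse): category_id=1 -> matches Furniture
  - product 4 (Headphones): category_id=3 -> matches Outdoor
  - product 5 (Phone): category_id=NULL, no match -> kept with NULL
All 5 rows appear; 2 have NULL category.

SQL:
SELECT a.name, b.name AS category
FROM products a
LEFT JOIN categories b ON a.category_id = b.id

Result:
name       | category 
-----------+----------
Router     | Outdoor  
Speaker    | NULL     
Mouse      | Furniture
Headphones | Outdoor  
Phone      | NULL     


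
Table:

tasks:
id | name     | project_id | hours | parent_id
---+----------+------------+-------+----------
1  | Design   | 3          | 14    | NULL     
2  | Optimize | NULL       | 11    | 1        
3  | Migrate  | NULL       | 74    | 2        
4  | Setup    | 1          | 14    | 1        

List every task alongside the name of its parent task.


This is a self-join: tasks is joined to a second copy of itself, matching each row's parent_id to another row's id. Use LEFT JOIN so rows with parent_id=NULL are kept.
  - task 1 (Design): parent_id=NULL -> NULL
  - task 2 (Optimize): parent_id=1 -> Design
  - task 3 (Migrate): parent_id=2 -> Optimize
  - task 4 (Setup): parent_id=1 -> Design

SQL:
SELECT a.name AS item, b.name AS parent
FROM tasks a
LEFT JOIN tasks b ON a.parent_id = b.id

Result:
item     | parent  
---------+---------
Design   | NULL    
Optimize | Design  
Migrate  | Optimize
Setup    | Design  


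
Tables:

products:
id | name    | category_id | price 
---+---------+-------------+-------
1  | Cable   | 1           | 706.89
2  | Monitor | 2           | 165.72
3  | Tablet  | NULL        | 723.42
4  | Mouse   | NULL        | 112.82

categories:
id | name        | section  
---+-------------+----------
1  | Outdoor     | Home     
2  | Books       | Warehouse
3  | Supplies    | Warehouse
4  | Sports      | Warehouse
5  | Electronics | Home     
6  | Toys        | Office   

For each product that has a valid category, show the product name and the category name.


INNER JOIN keeps only products rows whose category_id matches an id in categories. Walk through each product:
  - product 1 (Cable): category_id=1 -> matches Outdoor
  - product 2 (Monitor): category_id=2 -> matches Books
  - product 3 (Tablet): category_id=NULL, no match -> dropped
  - product 4 (Mouse): category_id=NULL, no match -> dropped
So 2 of 4 rows are dropped.

SQL:
SELECT a.name, b.name AS category
FROM products a
INNER JOIN categories b ON a.category_id = b.id

Result:
name    | category
--------+---------
Cable   | Outdoor 
Monitor | Books   


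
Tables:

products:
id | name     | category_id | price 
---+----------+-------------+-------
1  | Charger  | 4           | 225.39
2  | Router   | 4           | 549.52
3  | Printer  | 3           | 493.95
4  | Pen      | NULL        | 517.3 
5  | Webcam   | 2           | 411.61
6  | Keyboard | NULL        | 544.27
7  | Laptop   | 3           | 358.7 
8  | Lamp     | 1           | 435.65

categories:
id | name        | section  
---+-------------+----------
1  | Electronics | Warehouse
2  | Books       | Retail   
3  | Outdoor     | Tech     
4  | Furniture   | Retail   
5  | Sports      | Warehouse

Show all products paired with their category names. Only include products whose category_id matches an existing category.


INNER JOIN keeps only products rows whose category_id matches an id in categories. Walk through each product:
  - product 1 (Charger): category_id=4 -> matches Furniture
  - product 2 (Router): category_id=4 -> matches Furniture
  - product 3 (Printer): category_id=3 -> matches Outdoor
  - product 4 (Pen): category_id=NULL, no match -> dropped
  - product 5 (Webcam): category_id=2 -> matches Books
  - product 6 (Keyboard): category_id=NULL, no match -> dropped
  - product 7 (Laptop): category_id=3 -> matches Outdoor
  - product 8 (Lamp): category_id=1 -> matches Electronics
So 2 of 8 rows are dropped.

SQL:
SELECT a.name, b.name AS category
FROM products a
INNER JOIN categories b ON a.category_id = b.id

Result:
name    | category   
--------+------------
Charger | Furniture  
Router  | Furniture  
Printer | Outdoor    
Webcam  | Books      
Laptop  | Outdoor    
Lamp    | Electronics


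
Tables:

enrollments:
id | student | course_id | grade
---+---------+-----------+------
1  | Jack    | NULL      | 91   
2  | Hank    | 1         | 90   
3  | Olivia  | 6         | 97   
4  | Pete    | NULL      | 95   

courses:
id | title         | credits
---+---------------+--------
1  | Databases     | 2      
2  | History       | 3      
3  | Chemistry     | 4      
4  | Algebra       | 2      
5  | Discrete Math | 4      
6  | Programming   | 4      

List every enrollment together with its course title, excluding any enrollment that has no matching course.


INNER JOIN keeps only enrollments rows whose course_id matches an id in courses. Walk through each enrollment:
  - enrollment 1 (Jack): course_id=NULL, no match -> dropped
  - enrollment 2 (Hank): course_id=1 -> matches Databases
  - enrollment 3 (Olivia): course_id=6 -> matches Programming
  - enrollment 4 (Pete): course_id=NULL, no match -> dropped
So 2 of 4 rows are dropped.

SQL:
SELECT a.student, b.title AS course
FROM enrollments a
INNER JOIN courses b ON a.course_id = b.id

Result:
student | course     
--------+------------
Hank    | Databases  
Olivia  | Programming


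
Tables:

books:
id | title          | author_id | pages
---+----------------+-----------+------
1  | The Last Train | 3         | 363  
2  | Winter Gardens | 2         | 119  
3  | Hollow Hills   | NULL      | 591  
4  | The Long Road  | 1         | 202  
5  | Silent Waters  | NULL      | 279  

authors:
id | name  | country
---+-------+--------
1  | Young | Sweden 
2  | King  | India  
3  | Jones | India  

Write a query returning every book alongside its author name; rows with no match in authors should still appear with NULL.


LEFT JOIN keeps every row from books (the left table); where author_id has no match in authors, the author columns become NULL. Walk through each book:
  - book 1 (The Last Train): author_id=3 -> matches Jones
  - book 2 (Winter Gardens): author_id=2 -> matches King
  - book 3 (Hollow Hills): author_id=NULL, no match -> kept with NULL
  - book 4 (The Long Road): author_id=1 -> matches Young
  - book 5 (Silent Waters): author_id=NULL, no match -> kept with NULL
All 5 rows appear; 2 have NULL author.

SQL:
SELECT a.title, b.name AS author
FROM books a
LEFT JOIN authors b ON a.author_id = b.id

Result:
title          | author
---------------+-------
The Last Train | Jones 
Winter Gardens | King  
Hollow Hills   | NULL  
The Long Road  | Young 
Silent Waters  | NULL  


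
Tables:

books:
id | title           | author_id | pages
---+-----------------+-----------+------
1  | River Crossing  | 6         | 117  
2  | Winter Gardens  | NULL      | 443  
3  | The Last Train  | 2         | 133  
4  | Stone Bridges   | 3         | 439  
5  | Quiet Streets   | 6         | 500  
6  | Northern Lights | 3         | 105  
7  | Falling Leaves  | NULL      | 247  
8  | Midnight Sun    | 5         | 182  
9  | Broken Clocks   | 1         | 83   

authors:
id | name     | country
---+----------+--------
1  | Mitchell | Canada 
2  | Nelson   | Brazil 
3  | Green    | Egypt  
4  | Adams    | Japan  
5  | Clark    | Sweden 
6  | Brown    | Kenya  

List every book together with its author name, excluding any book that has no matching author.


INNER JOIN keeps only books rows whose author_id matches an id in authors. Walk through each book:
  - book 1 (River Crossing): author_id=6 -> matches Brown
  - book 2 (Winter Gardens): author_id=NULL, no match -> dropped
  - book 3 (The Last Train): author_id=2 -> matches Nelson
  - book 4 (Stone Bridges): author_id=3 -> matches Green
  - book 5 (Quiet Streets): author_id=6 -> matches Brown
  - book 6 (Northern Lights): author_id=3 -> matches Green
  - book 7 (Falling Leaves): author_id=NULL, no match -> dropped
  - book 8 (Midnight Sun): author_id=5 -> matches Clark
  - book 9 (Broken Clocks): author_id=1 -> matches Mitchell
So 2 of 9 rows are dropped.

SQL:
SELECT a.title, b.name AS author
FROM books a
INNER JOIN authors b ON a.author_id = b.id

Result:
title           | author  
----------------+---------
River Crossing  | Brown   
The Last Train  | Nelson  
Stone Bridges   | Green   
Quiet Streets   | Brown   
Northern Lights | Green   
Midnight Sun    | Clark   
Broken Clocks   | Mitchell


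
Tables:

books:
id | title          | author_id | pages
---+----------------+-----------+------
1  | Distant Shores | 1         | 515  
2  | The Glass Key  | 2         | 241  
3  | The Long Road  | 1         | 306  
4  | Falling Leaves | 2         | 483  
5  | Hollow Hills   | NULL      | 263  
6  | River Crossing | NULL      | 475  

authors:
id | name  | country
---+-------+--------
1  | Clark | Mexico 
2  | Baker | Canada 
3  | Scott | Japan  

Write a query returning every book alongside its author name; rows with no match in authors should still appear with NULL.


LEFT JOIN keeps every row from books (the left table); where author_id has no match in authors, the author columns become NULL. Walk through each book:
  - book 1 (Distant Shores): author_id=1 -> matches Clark
  - book 2 (The Glass Key): author_id=2 -> matches Baker
  - book 3 (The Long Road): author_id=1 -> matches Clark
  - book 4 (Falling Leaves): author_id=2 -> matches Baker
  - book 5 (Hollow Hills): author_id=NULL, no match -> kept with NULL
  - book 6 (River Crossing): author_id=NULL, no match -> kept with NULL
All 6 rows appear; 2 have NULL author.

SQL:
SELECT a.title, b.name AS author
FROM books a
LEFT JOIN authors b ON a.author_id = b.id

Result:
title          | author
---------------+-------
Distant Shores | Clark 
The Glass Key  | Baker 
The Long Road  | Clark 
Falling Leaves | Baker 
Hollow Hills   | NULL  
River Crossing | NULL  


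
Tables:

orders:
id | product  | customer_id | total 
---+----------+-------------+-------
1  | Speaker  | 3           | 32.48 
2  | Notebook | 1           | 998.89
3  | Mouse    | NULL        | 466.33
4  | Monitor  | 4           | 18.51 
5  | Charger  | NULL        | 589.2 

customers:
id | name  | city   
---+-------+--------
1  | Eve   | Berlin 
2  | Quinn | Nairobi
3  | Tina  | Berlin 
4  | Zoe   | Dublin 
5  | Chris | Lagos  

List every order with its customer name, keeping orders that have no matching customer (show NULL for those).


LEFT JOIN keeps every row from orders (the left table); where customer_id has no match in customers, the customer columns become NULL. Walk through each order:
  - order 1 (Speaker): customer_id=3 -> matches Tina
  - order 2 (Notebook): customer_id=1 -> matches Eve
  - order 3 (Mouse): customer_id=NULL, no match -> kept with NULL
  - order 4 (Monitor): customer_id=4 -> matches Zoe
  - order 5 (Charger): customer_id=NULL, no match -> kept with NULL
All 5 rows appear; 2 have NULL customer.

SQL:
SELECT a.product, b.name AS customer
FROM orders a
LEFT JOIN customers b ON a.customer_id = b.id

Result:
product  | customer
---------+---------
Speaker  | Tina    
Notebook | Eve     
Mouse    | NULL    
Monitor  | Zoe     
Charger  | NULL    


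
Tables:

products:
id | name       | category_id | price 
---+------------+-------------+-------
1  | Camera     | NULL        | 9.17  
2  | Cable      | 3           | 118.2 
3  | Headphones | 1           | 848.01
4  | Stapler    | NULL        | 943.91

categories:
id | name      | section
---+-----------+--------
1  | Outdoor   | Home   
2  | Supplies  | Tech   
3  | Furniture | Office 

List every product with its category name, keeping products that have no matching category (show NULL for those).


LEFT JOIN keeps every row from products (the left table); where category_id has no match in categories, the category columns become NULL. Walk through each product:
  - product 1 (Camera): category_id=NULL, no match -> kept with NULL
  - product 2 (Cable): category_id=3 -> matches Furniture
  - product 3 (Headphones): category_id=1 -> matches Outdoor
  - product 4 (Stapler): category_id=NULL, no match -> kept with NULL
All 4 rows appear; 2 have NULL category.

SQL:
SELECT a.name, b.name AS category
FROM products a
LEFT JOIN categories b ON a.category_id = b.id

Result:
name       | category 
-----------+----------
Camera     | NULL     
Cable      | Furniture
Headphones | Outdoor  
Stapler    | NULL     


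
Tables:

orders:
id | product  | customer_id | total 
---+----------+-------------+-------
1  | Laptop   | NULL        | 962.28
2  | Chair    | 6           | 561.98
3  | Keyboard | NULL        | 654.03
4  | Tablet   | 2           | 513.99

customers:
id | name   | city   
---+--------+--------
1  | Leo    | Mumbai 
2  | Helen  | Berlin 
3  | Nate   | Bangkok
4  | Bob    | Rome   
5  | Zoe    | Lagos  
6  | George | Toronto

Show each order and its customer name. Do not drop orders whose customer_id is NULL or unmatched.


LEFT JOIN keeps every row from orders (the left table); where customer_id has no match in customers, the customer columns become NULL. Walk through each order:
  - order 1 (Laptop): customer_id=NULL, no match -> kept with NULL
  - order 2 (Chair): customer_id=6 -> matches George
  - order 3 (Keyboard): customer_id=NULL, no match -> kept with NULL
  - order 4 (Tablet): customer_id=2 -> matches Helen
All 4 rows appear; 2 have NULL customer.

SQL:
SELECT a.product, b.name AS customer
FROM orders a
LEFT JOIN customers b ON a.customer_id = b.id

Result:
product  | customer
---------+---------
Laptop   | NULL    
Chair    | George  
Keyboard | NULL    
Tablet   | Helen   


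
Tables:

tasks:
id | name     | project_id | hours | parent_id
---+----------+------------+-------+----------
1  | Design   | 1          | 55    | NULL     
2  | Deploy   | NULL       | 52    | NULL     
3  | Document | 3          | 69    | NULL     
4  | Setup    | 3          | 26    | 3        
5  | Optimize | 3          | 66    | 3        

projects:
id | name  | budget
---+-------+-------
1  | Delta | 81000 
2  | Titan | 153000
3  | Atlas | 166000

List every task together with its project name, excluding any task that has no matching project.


INNER JOIN keeps only tasks rows whose project_id matches an id in projects. Walk through each task:
  - task 1 (Design): project_id=1 -> matches Delta
  - task 2 (Deploy): project_id=NULL, no match -> dropped
  - task 3 (Document): project_id=3 -> matches Atlas
  - task 4 (Setup): project_id=3 -> matches Atlas
  - task 5 (Optimize): project_id=3 -> matches Atlas
So 1 of 5 rows is dropped.

SQL:
SELECT a.name, b.name AS project
FROM tasks a
INNER JOIN projects b ON a.project_id = b.id

Result:
name     | project
---------+--------
Design   | Delta  
Document | Atlas  
Setup    | Atlas  
Optimize | Atlas  


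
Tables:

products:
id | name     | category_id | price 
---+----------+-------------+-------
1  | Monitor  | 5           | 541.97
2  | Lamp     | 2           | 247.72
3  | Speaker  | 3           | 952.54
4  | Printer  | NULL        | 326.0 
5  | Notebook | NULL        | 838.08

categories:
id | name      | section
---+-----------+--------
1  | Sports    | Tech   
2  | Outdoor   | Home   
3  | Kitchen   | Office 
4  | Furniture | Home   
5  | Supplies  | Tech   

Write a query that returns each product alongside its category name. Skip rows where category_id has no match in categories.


INNER JOIN keeps only products rows whose category_id matches an id in categories. Walk through each product:
  - product 1 (Monitor): category_id=5 -> matches Supplies
  - product 2 (Lamp): category_id=2 -> matches Outdoor
  - product 3 (Speaker): category_id=3 -> matches Kitchen
  - product 4 (Printer): category_id=NULL, no match -> dropped
  - product 5 (Notebook): category_id=NULL, no match -> dropped
So 2 of 5 rows are dropped.

SQL:
SELECT a.name, b.name AS category
FROM products a
INNER JOIN categories b ON a.category_id = b.id

Result:
name    | category
--------+---------
Monitor | Supplies
Lamp    | Outdoor 
Speaker | Kitchen 


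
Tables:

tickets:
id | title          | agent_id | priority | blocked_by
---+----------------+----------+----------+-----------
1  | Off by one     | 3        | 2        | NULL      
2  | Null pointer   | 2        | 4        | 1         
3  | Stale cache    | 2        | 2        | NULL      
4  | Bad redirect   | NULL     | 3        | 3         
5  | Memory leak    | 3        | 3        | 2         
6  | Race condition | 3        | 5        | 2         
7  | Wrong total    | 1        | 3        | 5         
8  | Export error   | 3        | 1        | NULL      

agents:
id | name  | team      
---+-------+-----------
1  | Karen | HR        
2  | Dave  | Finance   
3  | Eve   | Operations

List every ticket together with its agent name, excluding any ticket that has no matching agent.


INNER JOIN keeps only tickets rows whose agent_id matches an id in agents. Walk through each ticket:
  - ticket 1 (Off by one): agent_id=3 -> matches Eve
  - ticket 2 (Null pointer): agent_id=2 -> matches Dave
  - ticket 3 (Stale cache): agent_id=2 -> matches Dave
  - ticket 4 (Bad redirect): agent_id=NULL, no match -> dropped
  - ticket 5 (Memory leak): agent_id=3 -> matches Eve
  - ticket 6 (Race condition): agent_id=3 -> matches Eve
  - ticket 7 (Wrong total): agent_id=1 -> matches Karen
  - ticket 8 (Export error): agent_id=3 -> matches Eve
So 1 of 8 rows is dropped.

SQL:
SELECT a.title, b.name AS agent
FROM tickets a
INNER JOIN agents b ON a.agent_id = b.id

Result:
title          | agent
---------------+------
Off by one     | Eve  
Null pointer   | Dave 
Stale cache    | Dave 
Memory leak    | Eve  
Race condition | Eve  
Wrong total    | Karen
Export error   | Eve  


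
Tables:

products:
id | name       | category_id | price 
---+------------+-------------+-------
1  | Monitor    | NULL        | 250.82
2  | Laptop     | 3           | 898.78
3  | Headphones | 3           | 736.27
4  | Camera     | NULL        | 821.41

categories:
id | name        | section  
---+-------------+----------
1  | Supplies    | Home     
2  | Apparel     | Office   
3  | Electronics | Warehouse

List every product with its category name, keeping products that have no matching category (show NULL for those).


LEFT JOIN keeps every row from products (the left table); where category_id has no match in categories, the category columns become NULL. Walk through each product:
  - product 1 (Monitor): category_id=NULL, no match -> kept with NULL
  - product 2 (Laptop): category_id=3 -> matches Electronics
  - product 3 (Headphones): category_id=3 -> matches Electronics
  - product 4 (Camera): category_id=NULL, no match -> kept with NULL
All 4 rows appear; 2 have NULL category.

SQL:
SELECT a.name, b.name AS category
FROM products a
LEFT JOIN categories b ON a.category_id = b.id

Result:
name       | category   
-----------+------------
Monitor    | NULL       
Laptop     | Electronics
Headphones | Electronics
Camera     | NULL       


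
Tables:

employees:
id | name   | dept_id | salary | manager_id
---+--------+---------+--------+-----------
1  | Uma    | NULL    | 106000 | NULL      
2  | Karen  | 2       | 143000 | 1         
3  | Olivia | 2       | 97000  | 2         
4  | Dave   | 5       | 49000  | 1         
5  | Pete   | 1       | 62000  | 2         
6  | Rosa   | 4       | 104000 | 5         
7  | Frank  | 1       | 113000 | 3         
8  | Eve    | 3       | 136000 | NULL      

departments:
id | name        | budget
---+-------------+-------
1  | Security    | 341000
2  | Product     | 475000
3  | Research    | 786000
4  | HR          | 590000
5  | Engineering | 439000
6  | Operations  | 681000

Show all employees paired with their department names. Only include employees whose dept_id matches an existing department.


INNER JOIN keeps only employees rows whose dept_id matches an id in departments. Walk through each employee:
  - employee 1 (Uma): dept_id=NULL, no match -> dropped
  - employee 2 (Karen): dept_id=2 -> matches Product
  - employee 3 (Olivia): dept_id=2 -> matches Product
  - employee 4 (Dave): dept_id=5 -> matches Engineering
  - employee 5 (Pete): dept_id=1 -> matches Security
  - employee 6 (Rosa): dept_id=4 -> matches HR
  - employee 7 (Frank): dept_id=1 -> matches Security
  - employee 8 (Eve): dept_id=3 -> matches Research
So 1 of 8 rows is dropped.

SQL:
SELECT a.name, b.name AS department
FROM employees a
INNER JOIN departments b ON a.dept_id = b.id

Result:
name   | department 
-------+------------
Karen  | Product    
Olivia | Product    
Dave   | Engineering
Pete   | Security   
Rosa   | HR         
Frank  | Security   
Eve    | Research   


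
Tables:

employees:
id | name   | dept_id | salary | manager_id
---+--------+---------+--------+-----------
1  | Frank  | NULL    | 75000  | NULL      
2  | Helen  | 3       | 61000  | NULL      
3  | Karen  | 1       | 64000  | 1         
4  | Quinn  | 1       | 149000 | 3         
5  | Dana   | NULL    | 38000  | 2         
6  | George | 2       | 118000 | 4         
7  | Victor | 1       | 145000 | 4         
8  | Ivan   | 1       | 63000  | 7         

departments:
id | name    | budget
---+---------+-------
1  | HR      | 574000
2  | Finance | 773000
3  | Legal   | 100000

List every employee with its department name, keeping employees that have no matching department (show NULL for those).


LEFT JOIN keeps every row from employees (the left table); where dept_id has no match in departments, the department columns become NULL. Walk through each employee:
  - employee 1 (Frank): dept_id=NULL, no match -> kept with NULL
  - employee 2 (Helen): dept_id=3 -> matches Legal
  - employee 3 (Karen): dept_id=1 -> matches HR
  - employee 4 (Quinn): dept_id=1 -> matches HR
  - employee 5 (Dana): dept_id=NULL, no match -> kept with NULL
  - employee 6 (George): dept_id=2 -> matches Finance
  - employee 7 (Victor): dept_id=1 -> matches HR
  - employee 8 (Ivan): dept_id=1 -> matches HR
All 8 rows appear; 2 have NULL department.

SQL:
SELECT a.name, b.name AS department
FROM employees a
LEFT JOIN departments b ON a.dept_id = b.id

Result:
name   | department
-------+-----------
Frank  | NULL      
Helen  | Legal     
Karen  | HR        
Quinn  | HR        
Dana   | NULL      
George | Finance   
Victor | HR        
Ivan   | HR        


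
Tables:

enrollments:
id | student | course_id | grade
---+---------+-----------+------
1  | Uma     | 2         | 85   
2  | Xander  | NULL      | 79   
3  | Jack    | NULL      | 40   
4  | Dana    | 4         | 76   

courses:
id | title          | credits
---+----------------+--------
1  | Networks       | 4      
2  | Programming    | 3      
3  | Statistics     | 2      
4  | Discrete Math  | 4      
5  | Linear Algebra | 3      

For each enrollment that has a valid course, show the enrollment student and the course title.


INNER JOIN keeps only enrollments rows whose course_id matches an id in courses. Walk through each enrollment:
  - enrollment 1 (Uma): course_id=2 -> matches Programming
  - enrollment 2 (Xander): course_id=NULL, no match -> dropped
  - enrollment 3 (Jack): course_id=NULL, no match -> dropped
  - enrollment 4 (Dana): course_id=4 -> matches Discrete Math
So 2 of 4 rows are dropped.

SQL:
SELECT a.student, b.title AS course
FROM enrollments a
INNER JOIN courses b ON a.course_id = b.id

Result:
student | course       
--------+--------------
Uma     | Programming  
Dana    | Discrete Math


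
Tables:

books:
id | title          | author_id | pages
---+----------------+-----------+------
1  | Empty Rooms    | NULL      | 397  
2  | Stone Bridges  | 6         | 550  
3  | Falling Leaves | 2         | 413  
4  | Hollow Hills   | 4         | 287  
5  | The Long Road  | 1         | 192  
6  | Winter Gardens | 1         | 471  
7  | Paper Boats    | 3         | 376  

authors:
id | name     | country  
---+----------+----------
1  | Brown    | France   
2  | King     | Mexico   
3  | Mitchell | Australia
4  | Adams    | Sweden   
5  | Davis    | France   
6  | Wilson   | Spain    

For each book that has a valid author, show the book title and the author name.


INNER JOIN keeps only books rows whose author_id matches an id in authors. Walk through each book:
  - book 1 (Empty Rooms): author_id=NULL, no match -> dropped
  - book 2 (Stone Bridges): author_id=6 -> matches Wilson
  - book 3 (Falling Leaves): author_id=2 -> matches King
  - book 4 (Hollow Hills): author_id=4 -> matches Adams
  - book 5 (The Long Road): author_id=1 -> matches Brown
  - book 6 (Winter Gardens): author_id=1 -> matches Brown
  - book 7 (Paper Boats): author_id=3 -> matches Mitchell
So 1 of 7 rows is dropped.

SQL:
SELECT a.title, b.name AS author
FROM books a
INNER JOIN authors b ON a.author_id = b.id

Result:
title          | author  
---------------+---------
Stone Bridges  | Wilson  
Falling Leaves | King    
Hollow Hills   | Adams   
The Long Road  | Brown   
Winter Gardens | Brown   
Paper Boats    | Mitchell


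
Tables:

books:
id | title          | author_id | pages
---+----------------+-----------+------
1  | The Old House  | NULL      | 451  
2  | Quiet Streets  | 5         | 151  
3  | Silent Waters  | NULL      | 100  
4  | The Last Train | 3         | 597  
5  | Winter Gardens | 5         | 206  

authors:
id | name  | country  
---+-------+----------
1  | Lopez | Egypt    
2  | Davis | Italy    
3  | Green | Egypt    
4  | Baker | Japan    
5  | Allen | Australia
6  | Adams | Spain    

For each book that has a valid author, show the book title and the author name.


INNER JOIN keeps only books rows whose author_id matches an id in authors. Walk through each book:
  - book 1 (The Old House): author_id=NULL, no match -> dropped
  - book 2 (Quiet Streets): author_id=5 -> matches Allen
  - book 3 (Silent Waters): author_id=NULL, no match -> dropped
  - book 4 (The Last Train): author_id=3 -> matches Green
  - book 5 (Winter Gardens): author_id=5 -> matches Allen
So 2 of 5 rows are dropped.

SQL:
SELECT a.title, b.name AS author
FROM books a
INNER JOIN authors b ON a.author_id = b.id

Result:
title          | author
---------------+-------
Quiet Streets  | Allen 
The Last Train | Green 
Winter Gardens | Allen 


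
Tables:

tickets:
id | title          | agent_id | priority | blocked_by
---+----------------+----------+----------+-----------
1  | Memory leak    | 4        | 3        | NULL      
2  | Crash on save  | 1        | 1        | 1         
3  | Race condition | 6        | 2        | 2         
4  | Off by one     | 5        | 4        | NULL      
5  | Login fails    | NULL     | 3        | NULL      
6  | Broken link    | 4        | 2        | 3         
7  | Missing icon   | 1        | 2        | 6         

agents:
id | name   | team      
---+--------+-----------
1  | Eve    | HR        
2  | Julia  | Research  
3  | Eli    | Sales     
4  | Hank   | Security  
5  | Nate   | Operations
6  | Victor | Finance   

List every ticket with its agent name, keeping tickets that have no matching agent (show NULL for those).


LEFT JOIN keeps every row from tickets (the left table); where agent_id has no match in agents, the agent columns become NULL. Walk through each ticket:
  - ticket 1 (Memory leak): agent_id=4 -> matches Hank
  - ticket 2 (Crash on save): agent_id=1 -> matches Eve
  - ticket 3 (Race condition): agent_id=6 -> matches Victor
  - ticket 4 (Off by one): agent_id=5 -> matches Nate
  - ticket 5 (Login fails): agent_id=NULL, no match -> kept with NULL
  - ticket 6 (Broken link): agent_id=4 -> matches Hank
  - ticket 7 (Missing icon): agent_id=1 -> matches Eve
All 7 rows appear; 1 has NULL agent.

SQL:
SELECT a.title, b.name AS agent
FROM tickets a
LEFT JOIN agents b ON a.agent_id = b.id

Result:
title          | agent 
---------------+-------
Memory leak    | Hank  
Crash on save  | Eve   
Race condition | Victor
Off by one     | Nate  
Login fails    | NULL  
Broken link    | Hank  
Missing icon   | Eve   


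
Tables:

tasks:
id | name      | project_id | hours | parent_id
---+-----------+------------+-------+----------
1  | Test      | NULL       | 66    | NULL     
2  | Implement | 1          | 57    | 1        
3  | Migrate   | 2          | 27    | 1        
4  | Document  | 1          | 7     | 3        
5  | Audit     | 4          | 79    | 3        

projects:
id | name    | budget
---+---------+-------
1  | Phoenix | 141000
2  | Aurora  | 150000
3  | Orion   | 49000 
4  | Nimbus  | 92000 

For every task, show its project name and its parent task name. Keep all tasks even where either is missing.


Two LEFT JOINs from the same base table tasks: one to projects via project_id, one to tasks itself via parent_id. Both are LEFT so every task is preserved.
Match against projects:
  - task 1 (Test): project_id=NULL, no match -> kept with NULL
  - task 2 (Implement): project_id=1 -> matches Phoenix
  - task 3 (Migrate): project_id=2 -> matches Aurora
  - task 4 (Document): project_id=1 -> matches Phoenix
  - task 5 (Audit): project_id=4 -> matches Nimbus
Match against tasks (self):
  - task 1 (Test): parent_id=NULL -> NULL
  - task 2 (Implement): parent_id=1 -> Test
  - task 3 (Migrate): parent_id=1 -> Test
  - task 4 (Document): parent_id=3 -> Migrate
  - task 5 (Audit): parent_id=3 -> Migrate

SQL:
SELECT a.name, b.name AS project, c.name AS parent
FROM tasks a
LEFT JOIN projects b ON a.project_id = b.id
LEFT JOIN tasks c ON a.parent_id = c.id

Result:
name      | project | parent 
----------+---------+--------
Test      | NULL    | NULL   
Implement | Phoenix | Test   
Migrate   | Aurora  | Test   
Document  | Phoenix | Migrate
Audit     | Nimbus  | Migrate


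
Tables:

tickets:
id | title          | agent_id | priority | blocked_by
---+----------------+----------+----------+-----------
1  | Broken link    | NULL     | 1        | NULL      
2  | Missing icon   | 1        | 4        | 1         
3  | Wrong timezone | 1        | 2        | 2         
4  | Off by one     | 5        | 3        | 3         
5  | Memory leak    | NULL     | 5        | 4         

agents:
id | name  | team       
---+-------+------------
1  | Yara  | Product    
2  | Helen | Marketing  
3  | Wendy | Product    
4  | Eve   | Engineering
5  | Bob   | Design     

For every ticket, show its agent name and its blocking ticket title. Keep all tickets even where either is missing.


Two LEFT JOINs from the same base table tickets: one to agents via agent_id, one to tickets itself via blocked_by. Both are LEFT so every ticket is preserved.
Match against agents:
  - ticket 1 (Broken link): agent_id=NULL, no match -> kept with NULL
  - ticket 2 (Missing icon): agent_id=1 -> matches Yara
  - ticket 3 (Wrong timezone): agent_id=1 -> matches Yara
  - ticket 4 (Off by one): agent_id=5 -> matches Bob
  - ticket 5 (Memory leak): agent_id=NULL, no match -> kept with NULL
Match against tickets (self):
  - ticket 1 (Broken link): blocked_by=NULL -> NULL
  - ticket 2 (Missing icon): blocked_by=1 -> Broken link
  - ticket 3 (Wrong timezone): blocked_by=2 -> Missing icon
  - ticket 4 (Off by one): blocked_by=3 -> Wrong timezone
  - ticket 5 (Memory leak): blocked_by=4 -> Off by one

SQL:
SELECT a.title, b.name AS agent, c.title AS blocked_by
FROM tickets a
LEFT JOIN agents b ON a.agent_id = b.id
LEFT JOIN tickets c ON a.blocked_by = c.id

Result:
title          | agent | blocked_by    
---------------+-------+---------------
Broken link    | NULL  | NULL          
Missing icon   | Yara  | Broken link   
Wrong timezone | Yara  | Missing icon  
Off by one     | Bob   | Wrong timezone
Memory leak    | NULL  | Off by one    


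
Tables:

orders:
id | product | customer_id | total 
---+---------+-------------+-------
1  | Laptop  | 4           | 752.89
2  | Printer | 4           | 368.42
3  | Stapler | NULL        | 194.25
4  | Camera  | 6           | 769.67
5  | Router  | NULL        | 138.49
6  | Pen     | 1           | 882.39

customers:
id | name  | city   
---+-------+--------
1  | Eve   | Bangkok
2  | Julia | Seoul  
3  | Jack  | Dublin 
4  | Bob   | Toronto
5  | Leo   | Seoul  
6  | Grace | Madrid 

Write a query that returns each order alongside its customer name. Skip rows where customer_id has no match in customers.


INNER JOIN keeps only orders rows whose customer_id matches an id in customers. Walk through each order:
  - order 1 (Laptop): customer_id=4 -> matches Bob
  - order 2 (Printer): customer_id=4 -> matches Bob
  - order 3 (Stapler): customer_id=NULL, no match -> dropped
  - order 4 (Camera): customer_id=6 -> matches Grace
  - order 5 (Router): customer_id=NULL, no match -> dropped
  - order 6 (Pen): customer_id=1 -> matches Eve
So 2 of 6 rows are dropped.

SQL:
SELECT a.product, b.name AS customer
FROM orders a
INNER JOIN customers b ON a.customer_id = b.id

Result:
product | customer
--------+---------
Laptop  | Bob     
Printer | Bob     
Camera  | Grace   
Pen     | Eve     


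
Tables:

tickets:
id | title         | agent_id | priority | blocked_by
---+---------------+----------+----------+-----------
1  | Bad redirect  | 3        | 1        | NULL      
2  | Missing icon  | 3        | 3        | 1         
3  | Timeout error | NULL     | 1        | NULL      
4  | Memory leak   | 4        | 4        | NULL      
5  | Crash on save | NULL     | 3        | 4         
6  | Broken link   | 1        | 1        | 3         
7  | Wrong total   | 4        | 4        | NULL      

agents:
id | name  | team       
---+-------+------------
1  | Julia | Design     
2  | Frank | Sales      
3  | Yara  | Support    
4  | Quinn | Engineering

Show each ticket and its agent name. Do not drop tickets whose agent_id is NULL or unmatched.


LEFT JOIN keeps every row from tickets (the left table); where agent_id has no match in agents, the agent columns become NULL. Walk through each ticket:
  - ticket 1 (Bad redirect): agent_id=3 -> matches Yara
  - ticket 2 (Missing icon): agent_id=3 -> matches Yara
  - ticket 3 (Timeout error): agent_id=NULL, no match -> kept with NULL
  - ticket 4 (Memory leak): agent_id=4 -> matches Quinn
  - ticket 5 (Crash on save): agent_id=NULL, no match -> kept with NULL
  - ticket 6 (Broken link): agent_id=1 -> matches Julia
  - ticket 7 (Wrong total): agent_id=4 -> matches Quinn
All 7 rows appear; 2 have NULL agent.

SQL:
SELECT a.title, b.name AS agent
FROM tickets a
LEFT JOIN agents b ON a.agent_id = b.id

Result:
title         | agent
--------------+------
Bad redirect  | Yara 
Missing icon  | Yara 
Timeout error | NULL 
Memory leak   | Quinn
Crash on save | NULL 
Broken link   | Julia
Wrong total   | Quinn


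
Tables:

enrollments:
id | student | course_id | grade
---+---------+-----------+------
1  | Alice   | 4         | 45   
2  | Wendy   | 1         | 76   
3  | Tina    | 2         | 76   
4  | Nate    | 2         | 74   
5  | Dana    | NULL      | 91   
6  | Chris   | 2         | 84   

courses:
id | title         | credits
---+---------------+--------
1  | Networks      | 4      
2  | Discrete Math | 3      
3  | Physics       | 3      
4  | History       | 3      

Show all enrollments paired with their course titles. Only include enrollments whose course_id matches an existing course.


INNER JOIN keeps only enrollments rows whose course_id matches an id in courses. Walk through each enrollment:
  - enrollment 1 (Alice): course_id=4 -> matches History
  - enrollment 2 (Wendy): course_id=1 -> matches Networks
  - enrollment 3 (Tina): course_id=2 -> matches Discrete Math
  - enrollment 4 (Nate): course_id=2 -> matches Discrete Math
  - enrollment 5 (Dana): course_id=NULL, no match -> dropped
  - enrollment 6 (Chris): course_id=2 -> matches Discrete Math
So 1 of 6 rows is dropped.

SQL:
SELECT a.student, b.title AS course
FROM enrollments a
INNER JOIN courses b ON a.course_id = b.id

Result:
student | course       
--------+--------------
Alice   | History      
Wendy   | Networks     
Tina    | Discrete Math
Nate    | Discrete Math
Chris   | Discrete Math
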